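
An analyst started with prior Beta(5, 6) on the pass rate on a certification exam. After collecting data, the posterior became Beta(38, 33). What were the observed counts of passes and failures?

33 passes and 27 failures

Under Beta–binomial conjugacy the posterior parameters are (α+s, β+f).
So s = 38 − 5 = 33 and f = 33 − 6 = 27.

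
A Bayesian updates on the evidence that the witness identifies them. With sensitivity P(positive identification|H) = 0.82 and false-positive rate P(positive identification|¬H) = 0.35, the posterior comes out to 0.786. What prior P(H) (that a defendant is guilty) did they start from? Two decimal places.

Bayes' rule in odds form gives O(H|E) = O(H)·[P(E|H)/P(E|¬H)], hence O(H) = O(H|E)/LR.
Posterior odds = 0.786/(1−0.786) = 3.6729. LR = 0.82/0.35 = 2.3429.
Prior odds = 3.6729/2.3429 = 1.5677, so P(H) = 1.5677/(1+1.5677) ≈ 0.61.

P(H) = 0.61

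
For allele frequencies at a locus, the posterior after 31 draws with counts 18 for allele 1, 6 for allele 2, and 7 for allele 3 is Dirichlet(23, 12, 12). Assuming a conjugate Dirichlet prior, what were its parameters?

For a Dirichlet(α) prior with multinomial counts c, the posterior is Dirichlet(α + c) componentwise.
Subtract each count from the matching posterior parameter: 23−18=5, 12−6=6, 12−7=5.

Dirichlet(5, 6, 5)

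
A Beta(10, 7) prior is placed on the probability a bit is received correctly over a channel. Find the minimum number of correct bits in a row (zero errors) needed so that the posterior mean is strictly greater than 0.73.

After k correct bits and 0 errors the posterior is Beta(10+k, 7), with mean (10+k)/(10+7+k).
Set (10+k)/(17+k) > 0.73 and solve: k > (0.73·17 − 10)/(1 − 0.73) = 8.926.
The smallest integer exceeding 8.926 is 9.

k = 9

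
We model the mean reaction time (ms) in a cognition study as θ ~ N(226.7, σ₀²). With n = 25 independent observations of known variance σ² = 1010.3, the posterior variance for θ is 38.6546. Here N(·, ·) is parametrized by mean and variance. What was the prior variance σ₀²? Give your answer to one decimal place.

For the Normal–Normal model with known σ², precisions add: τ_n = τ₀ + n/σ².
So 1/σ₀² = 1/38.6546 − 25/1010.3 = 0.025870 − 0.024745 = 0.001125.
Hence σ₀² = 1/0.001125 ≈ 888.9.

σ₀² = 888.9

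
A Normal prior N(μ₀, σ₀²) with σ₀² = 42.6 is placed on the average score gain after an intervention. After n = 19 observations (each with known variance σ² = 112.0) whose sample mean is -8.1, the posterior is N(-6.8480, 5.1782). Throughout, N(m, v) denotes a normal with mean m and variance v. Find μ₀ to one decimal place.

The posterior mean is a precision-weighted average: μ_n = (τ₀μ₀ + τ_data·x̄)/(τ₀+τ_data), with τ₀=1/σ₀² and τ_data=n/σ².
Here τ₀ = 1/42.6 = 0.023474 and τ_data = 19/112.0 = 0.169643, so τ_n = 0.193117.
Rearranging for μ₀: μ₀ = (μ_n·τ_n − τ_data·x̄)/τ₀ = (-6.8480·0.193117 − 0.169643·-8.1) / 0.023474 = 0.051643/0.023474 ≈ 2.2.

μ₀ = 2.2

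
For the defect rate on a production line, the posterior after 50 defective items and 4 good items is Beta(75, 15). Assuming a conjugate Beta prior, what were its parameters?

A Beta(a, b) prior with s successes and f failures in binomial data gives a Beta(a+s, b+f) posterior.
So a = 75 − 50 = 25 and b = 15 − 4 = 11.

Beta(25, 11)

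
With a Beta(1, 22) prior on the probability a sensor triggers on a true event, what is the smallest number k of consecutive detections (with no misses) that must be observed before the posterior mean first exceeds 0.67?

k = 44

After k detections and 0 misses the posterior is Beta(1+k, 22), with mean (1+k)/(1+22+k).
Set (1+k)/(23+k) > 0.67 and solve: k > (0.67·23 − 1)/(1 − 0.67) = 43.667.
The smallest integer exceeding 43.667 is 44.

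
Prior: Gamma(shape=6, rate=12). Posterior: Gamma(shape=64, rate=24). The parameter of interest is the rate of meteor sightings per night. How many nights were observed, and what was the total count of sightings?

n = 12 nights with total 58 sightings

A Gamma(α, β) prior (rate parametrization) on a Poisson rate with n observations summing to S gives posterior Gamma(α+S, β+n).
Matching: Σxᵢ = 64 − 6 = 58 and n = 24 − 12 = 12.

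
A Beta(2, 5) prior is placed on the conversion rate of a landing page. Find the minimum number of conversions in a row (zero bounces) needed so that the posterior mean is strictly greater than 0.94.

k = 77

After k conversions and 0 bounces the posterior is Beta(2+k, 5), with mean (2+k)/(2+5+k).
Set (2+k)/(7+k) > 0.94 and solve: k > (0.94·7 − 2)/(1 − 0.94) = 76.333.
The smallest integer exceeding 76.333 is 77.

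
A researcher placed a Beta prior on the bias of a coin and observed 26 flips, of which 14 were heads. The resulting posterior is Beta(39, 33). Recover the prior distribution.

Beta(25, 21)

Beta is conjugate to the binomial likelihood: posterior = Beta(a+s, b+f).
Subtract the data counts: 39−14=25, 33−12=21.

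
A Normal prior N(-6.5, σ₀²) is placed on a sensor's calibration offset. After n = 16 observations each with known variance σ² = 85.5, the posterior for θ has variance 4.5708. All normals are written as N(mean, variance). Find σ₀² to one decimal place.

Posterior precision equals prior precision plus data precision: 1/σ_n² = 1/σ₀² + n/σ².
So 1/σ₀² = 1/4.5708 − 16/85.5 = 0.218780 − 0.187135 = 0.031645.
Hence σ₀² = 1/0.031645 ≈ 31.6.

σ₀² = 31.6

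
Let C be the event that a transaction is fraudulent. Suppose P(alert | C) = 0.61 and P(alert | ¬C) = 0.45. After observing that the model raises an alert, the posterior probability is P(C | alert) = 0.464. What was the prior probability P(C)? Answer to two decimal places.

In odds form, posterior odds = prior odds × likelihood ratio, so prior odds = posterior odds ÷ LR.
Posterior odds = 0.464/(1−0.464) = 0.8657. LR = 0.61/0.45 = 1.3556.
Prior odds = 0.8657/1.3556 = 0.6386, so P(C) = 0.6386/(1+0.6386) ≈ 0.39.

P(C) = 0.39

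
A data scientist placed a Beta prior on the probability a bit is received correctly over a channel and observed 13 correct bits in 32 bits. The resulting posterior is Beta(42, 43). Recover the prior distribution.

Under Beta–binomial conjugacy the posterior parameters are (a+s, b+f).
So a = 42 − 13 = 29 and b = 43 − 19 = 24.

Beta(29, 24)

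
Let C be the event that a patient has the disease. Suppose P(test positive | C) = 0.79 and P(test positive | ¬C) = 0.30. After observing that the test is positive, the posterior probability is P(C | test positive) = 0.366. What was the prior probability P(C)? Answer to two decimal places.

In odds form, posterior odds = prior odds × likelihood ratio, so prior odds = posterior odds ÷ LR.
Posterior odds = 0.366/(1−0.366) = 0.5773. LR = 0.79/0.30 = 2.6333.
Prior odds = 0.5773/2.6333 = 0.2192, so P(C) = 0.2192/(1+0.2192) ≈ 0.18.

P(C) = 0.18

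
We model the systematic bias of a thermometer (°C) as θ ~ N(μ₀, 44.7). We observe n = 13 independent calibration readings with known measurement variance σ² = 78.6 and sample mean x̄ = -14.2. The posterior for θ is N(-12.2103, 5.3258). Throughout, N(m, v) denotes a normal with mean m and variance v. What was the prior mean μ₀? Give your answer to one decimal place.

With known observation variance, the Normal–Normal posterior has precision τ_n = τ₀ + n/σ² and mean μ_n = (τ₀μ₀ + (n/σ²)x̄)/τ_n.
Here τ₀ = 1/44.7 = 0.022371 and τ_data = 13/78.6 = 0.165394, so τ_n = 0.187765.
Rearranging for μ₀: μ₀ = (μ_n·τ_n − τ_data·x̄)/τ₀ = (-12.2103·0.187765 − 0.165394·-14.2) / 0.022371 = 0.055928/0.022371 ≈ 2.5.

μ₀ = 2.5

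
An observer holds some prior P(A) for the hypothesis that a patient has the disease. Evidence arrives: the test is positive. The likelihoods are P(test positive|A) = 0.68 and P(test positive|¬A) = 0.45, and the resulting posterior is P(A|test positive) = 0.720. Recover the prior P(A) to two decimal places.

P(A) = 0.63

In odds form, posterior odds = prior odds × likelihood ratio, so prior odds = posterior odds ÷ LR.
Posterior odds = 0.720/(1−0.720) = 2.5714. LR = 0.68/0.45 = 1.5111.
Prior odds = 2.5714/1.5111 = 1.7017, so P(A) = 1.7017/(1+1.7017) ≈ 0.63.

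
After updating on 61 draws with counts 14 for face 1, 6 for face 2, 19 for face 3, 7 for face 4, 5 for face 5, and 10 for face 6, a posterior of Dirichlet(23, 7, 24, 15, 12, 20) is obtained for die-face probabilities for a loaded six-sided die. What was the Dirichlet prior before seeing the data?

Dirichlet(9, 1, 5, 8, 7, 10)

For a Dirichlet(α) prior with multinomial counts c, the posterior is Dirichlet(α + c) componentwise.
Subtract each count from the matching posterior parameter: 23−14=9, 7−6=1, 24−19=5, 15−7=8, 12−5=7, 20−10=10.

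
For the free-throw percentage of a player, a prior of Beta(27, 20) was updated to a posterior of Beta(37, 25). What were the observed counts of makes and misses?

A Beta(a, b) prior with s successes and f failures in binomial data gives a Beta(a+s, b+f) posterior.
So s = 37 − 27 = 10 and f = 25 − 20 = 5.

10 makes and 5 misses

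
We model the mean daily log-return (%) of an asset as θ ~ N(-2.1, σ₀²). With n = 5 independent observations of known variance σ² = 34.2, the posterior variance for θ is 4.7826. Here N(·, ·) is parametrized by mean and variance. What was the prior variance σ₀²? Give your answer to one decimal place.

Posterior precision equals prior precision plus data precision: 1/σ_n² = 1/σ₀² + n/σ².
So 1/σ₀² = 1/4.7826 − 5/34.2 = 0.209091 − 0.146199 = 0.062892.
Hence σ₀² = 1/0.062892 ≈ 15.9.

σ₀² = 15.9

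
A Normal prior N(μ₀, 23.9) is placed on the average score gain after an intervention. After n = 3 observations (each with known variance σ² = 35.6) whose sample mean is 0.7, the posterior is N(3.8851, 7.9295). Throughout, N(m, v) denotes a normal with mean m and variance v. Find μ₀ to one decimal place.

μ₀ = 10.3

The posterior mean is a precision-weighted average: μ_n = (τ₀μ₀ + τ_data·x̄)/(τ₀+τ_data), with τ₀=1/σ₀² and τ_data=n/σ².
Here τ₀ = 1/23.9 = 0.041841 and τ_data = 3/35.6 = 0.084270, so τ_n = 0.126111.
Rearranging for μ₀: μ₀ = (μ_n·τ_n − τ_data·x̄)/τ₀ = (3.8851·0.126111 − 0.084270·0.7) / 0.041841 = 0.430965/0.041841 ≈ 10.3.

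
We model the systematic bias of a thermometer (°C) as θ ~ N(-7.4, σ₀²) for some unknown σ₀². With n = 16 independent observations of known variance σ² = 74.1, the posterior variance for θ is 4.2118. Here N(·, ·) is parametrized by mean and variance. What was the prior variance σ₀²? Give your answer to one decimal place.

σ₀² = 46.5

For the Normal–Normal model with known σ², precisions add: τ_n = τ₀ + n/σ².
So 1/σ₀² = 1/4.2118 − 16/74.1 = 0.237428 − 0.215924 = 0.021504.
Hence σ₀² = 1/0.021504 ≈ 46.5.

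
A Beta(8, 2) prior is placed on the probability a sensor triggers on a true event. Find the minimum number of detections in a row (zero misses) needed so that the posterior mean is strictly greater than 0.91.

k = 13

After k detections and 0 misses the posterior is Beta(8+k, 2), with mean (8+k)/(8+2+k).
Set (8+k)/(10+k) > 0.91 and solve: k > (0.91·10 − 8)/(1 − 0.91) = 12.222.
The smallest integer exceeding 12.222 is 13.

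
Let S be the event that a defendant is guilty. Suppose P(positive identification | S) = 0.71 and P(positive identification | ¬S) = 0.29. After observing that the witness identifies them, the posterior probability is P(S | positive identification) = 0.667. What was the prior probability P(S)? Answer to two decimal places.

In odds form, posterior odds = prior odds × likelihood ratio, so prior odds = posterior odds ÷ LR.
Posterior odds = 0.667/(1−0.667) = 2.0030. LR = 0.71/0.29 = 2.4483.
Prior odds = 2.0030/2.4483 = 0.8181, so P(S) = 0.8181/(1+0.8181) ≈ 0.45.

P(S) = 0.45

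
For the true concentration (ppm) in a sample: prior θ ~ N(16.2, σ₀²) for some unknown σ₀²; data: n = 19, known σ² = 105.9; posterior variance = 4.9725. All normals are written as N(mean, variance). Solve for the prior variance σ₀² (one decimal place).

For the Normal–Normal model with known σ², precisions add: τ_n = τ₀ + n/σ².
So 1/σ₀² = 1/4.9725 − 19/105.9 = 0.201106 − 0.179415 = 0.021691.
Hence σ₀² = 1/0.021691 ≈ 46.1.

σ₀² = 46.1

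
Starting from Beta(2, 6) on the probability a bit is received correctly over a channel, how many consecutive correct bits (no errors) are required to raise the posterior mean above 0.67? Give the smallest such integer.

After k correct bits and 0 errors the posterior is Beta(2+k, 6), with mean (2+k)/(2+6+k).
Set (2+k)/(8+k) > 0.67 and solve: k > (0.67·8 − 2)/(1 − 0.67) = 10.182.
The smallest integer exceeding 10.182 is 11.

k = 11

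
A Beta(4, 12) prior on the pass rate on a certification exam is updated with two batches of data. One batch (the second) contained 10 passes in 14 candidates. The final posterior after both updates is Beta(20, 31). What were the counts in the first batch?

Because Beta–binomial updating is additive in the counts, the combined data contributed (α_post−α_prior, β_post−β_prior) successes and failures.
Total across both batches: 20−4=16 passes, 31−12=19 failures.
Subtract the second batch: 16−10=6 passes and 19−4=15 failures.

6 passes and 15 failures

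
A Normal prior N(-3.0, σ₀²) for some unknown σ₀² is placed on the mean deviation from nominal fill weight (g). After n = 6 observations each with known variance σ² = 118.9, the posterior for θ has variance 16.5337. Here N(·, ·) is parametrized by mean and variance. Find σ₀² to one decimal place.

Posterior precision equals prior precision plus data precision: 1/σ_n² = 1/σ₀² + n/σ².
So 1/σ₀² = 1/16.5337 − 6/118.9 = 0.060483 − 0.050463 = 0.010020.
Hence σ₀² = 1/0.010020 ≈ 99.8.

σ₀² = 99.8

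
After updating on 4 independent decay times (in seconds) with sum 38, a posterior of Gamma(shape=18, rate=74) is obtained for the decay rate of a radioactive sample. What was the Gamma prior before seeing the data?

Gamma(shape=14, rate=36)

For an exponential likelihood with a Gamma(α, β) prior on the rate, n observations with total T give posterior Gamma(α+n, β+T).
So α = 18 − 4 = 14 and β = 74 − 38 = 36.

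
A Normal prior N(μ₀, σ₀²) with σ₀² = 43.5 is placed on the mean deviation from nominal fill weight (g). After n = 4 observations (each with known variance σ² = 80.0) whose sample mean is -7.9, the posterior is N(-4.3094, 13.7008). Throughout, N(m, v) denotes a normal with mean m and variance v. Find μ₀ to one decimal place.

μ₀ = 3.5

The posterior mean is a precision-weighted average: μ_n = (τ₀μ₀ + τ_data·x̄)/(τ₀+τ_data), with τ₀=1/σ₀² and τ_data=n/σ².
Here τ₀ = 1/43.5 = 0.022989 and τ_data = 4/80.0 = 0.050000, so τ_n = 0.072989.
Rearranging for μ₀: μ₀ = (μ_n·τ_n − τ_data·x̄)/τ₀ = (-4.3094·0.072989 − 0.050000·-7.9) / 0.022989 = 0.080461/0.022989 ≈ 3.5.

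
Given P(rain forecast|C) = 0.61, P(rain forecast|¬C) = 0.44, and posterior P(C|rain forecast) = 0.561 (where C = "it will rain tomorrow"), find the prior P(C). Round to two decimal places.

In odds form, posterior odds = prior odds × likelihood ratio, so prior odds = posterior odds ÷ LR.
Posterior odds = 0.561/(1−0.561) = 1.2779. LR = 0.61/0.44 = 1.3864.
Prior odds = 1.2779/1.3864 = 0.9217, so P(C) = 0.9217/(1+0.9217) ≈ 0.48.

P(C) = 0.48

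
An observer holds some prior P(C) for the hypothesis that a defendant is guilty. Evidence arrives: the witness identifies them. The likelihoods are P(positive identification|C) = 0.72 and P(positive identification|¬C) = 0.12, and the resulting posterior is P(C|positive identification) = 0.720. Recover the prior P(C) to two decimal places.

P(C) = 0.30

In odds form, posterior odds = prior odds × likelihood ratio, so prior odds = posterior odds ÷ LR.
Posterior odds = 0.720/(1−0.720) = 2.5714. LR = 0.72/0.12 = 6.0000.
Prior odds = 2.5714/6.0000 = 0.4286, so P(C) = 0.4286/(1+0.4286) ≈ 0.30.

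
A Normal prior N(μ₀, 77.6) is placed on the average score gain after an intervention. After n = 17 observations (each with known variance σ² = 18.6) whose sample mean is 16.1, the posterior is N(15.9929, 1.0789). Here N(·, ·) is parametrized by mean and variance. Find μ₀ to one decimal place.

μ₀ = 8.4

The posterior mean is a precision-weighted average: μ_n = (τ₀μ₀ + τ_data·x̄)/(τ₀+τ_data), with τ₀=1/σ₀² and τ_data=n/σ².
Here τ₀ = 1/77.6 = 0.012887 and τ_data = 17/18.6 = 0.913978, so τ_n = 0.926865.
Rearranging for μ₀: μ₀ = (μ_n·τ_n − τ_data·x̄)/τ₀ = (15.9929·0.926865 − 0.913978·16.1) / 0.012887 = 0.108213/0.012887 ≈ 8.4.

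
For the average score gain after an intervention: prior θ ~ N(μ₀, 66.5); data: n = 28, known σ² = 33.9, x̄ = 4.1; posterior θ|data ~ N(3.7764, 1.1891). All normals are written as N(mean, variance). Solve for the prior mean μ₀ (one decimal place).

μ₀ = -14.0

With known observation variance, the Normal–Normal posterior has precision τ_n = τ₀ + n/σ² and mean μ_n = (τ₀μ₀ + (n/σ²)x̄)/τ_n.
Here τ₀ = 1/66.5 = 0.015038 and τ_data = 28/33.9 = 0.825959, so τ_n = 0.840997.
Rearranging for μ₀: μ₀ = (μ_n·τ_n − τ_data·x̄)/τ₀ = (3.7764·0.840997 − 0.825959·4.1) / 0.015038 = -0.210491/0.015038 ≈ -14.0.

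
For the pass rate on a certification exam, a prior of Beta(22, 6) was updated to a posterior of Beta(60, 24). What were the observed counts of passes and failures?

Beta is conjugate to the binomial likelihood: posterior = Beta(α+s, β+f).
So s = 60 − 22 = 38 and f = 24 − 6 = 18.

38 passes and 18 failures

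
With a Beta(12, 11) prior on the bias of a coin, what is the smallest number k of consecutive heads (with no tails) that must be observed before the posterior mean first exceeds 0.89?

k = 78

After k heads and 0 tails the posterior is Beta(12+k, 11), with mean (12+k)/(12+11+k).
Set (12+k)/(23+k) > 0.89 and solve: k > (0.89·23 − 12)/(1 − 0.89) = 77.000.
The smallest integer exceeding 77.000 is 78, and checking k=78: (90)/(101) = 0.8911 > 0.89.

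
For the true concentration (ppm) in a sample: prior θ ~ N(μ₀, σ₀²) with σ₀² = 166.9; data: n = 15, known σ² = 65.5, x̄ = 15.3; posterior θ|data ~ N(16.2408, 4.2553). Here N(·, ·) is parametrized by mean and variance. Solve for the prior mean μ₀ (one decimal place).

μ₀ = 52.2

The posterior mean is a precision-weighted average: μ_n = (τ₀μ₀ + τ_data·x̄)/(τ₀+τ_data), with τ₀=1/σ₀² and τ_data=n/σ².
Here τ₀ = 1/166.9 = 0.005992 and τ_data = 15/65.5 = 0.229008, so τ_n = 0.235000.
Rearranging for μ₀: μ₀ = (μ_n·τ_n − τ_data·x̄)/τ₀ = (16.2408·0.235000 − 0.229008·15.3) / 0.005992 = 0.312766/0.005992 ≈ 52.2.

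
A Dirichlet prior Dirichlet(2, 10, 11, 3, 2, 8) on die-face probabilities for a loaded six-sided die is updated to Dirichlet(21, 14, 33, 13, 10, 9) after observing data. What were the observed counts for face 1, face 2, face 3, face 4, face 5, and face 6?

counts (19, 4, 22, 10, 8, 1)

For a Dirichlet(α) prior with multinomial counts c, the posterior is Dirichlet(α + c) componentwise.
Counts are posterior − prior componentwise: 21−2=19, 14−10=4, 33−11=22, 13−3=10, 10−2=8, 9−8=1.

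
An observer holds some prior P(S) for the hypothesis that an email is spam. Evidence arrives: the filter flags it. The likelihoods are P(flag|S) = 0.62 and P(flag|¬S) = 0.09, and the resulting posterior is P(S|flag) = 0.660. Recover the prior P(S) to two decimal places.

Bayes' rule in odds form gives O(S|E) = O(S)·[P(E|S)/P(E|¬S)], hence O(S) = O(S|E)/LR.
Posterior odds = 0.660/(1−0.660) = 1.9412. LR = 0.62/0.09 = 6.8889.
Prior odds = 1.9412/6.8889 = 0.2818, so P(S) = 0.2818/(1+0.2818) ≈ 0.22.

P(S) = 0.22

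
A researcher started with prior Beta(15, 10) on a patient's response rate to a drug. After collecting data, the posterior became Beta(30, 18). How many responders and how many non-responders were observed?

15 responders and 8 non-responders

A Beta(a, b) prior with s successes and f failures in binomial data gives a Beta(a+s, b+f) posterior.
Match parameters: s=30−15=15, f=18−10=8.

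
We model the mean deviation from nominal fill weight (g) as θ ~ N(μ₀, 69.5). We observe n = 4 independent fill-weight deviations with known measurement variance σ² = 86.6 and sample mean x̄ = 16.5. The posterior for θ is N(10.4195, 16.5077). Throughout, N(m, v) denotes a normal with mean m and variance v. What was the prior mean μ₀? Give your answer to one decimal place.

The posterior mean is a precision-weighted average: μ_n = (τ₀μ₀ + τ_data·x̄)/(τ₀+τ_data), with τ₀=1/σ₀² and τ_data=n/σ².
Here τ₀ = 1/69.5 = 0.014388 and τ_data = 4/86.6 = 0.046189, so τ_n = 0.060577.
Rearranging for μ₀: μ₀ = (μ_n·τ_n − τ_data·x̄)/τ₀ = (10.4195·0.060577 − 0.046189·16.5) / 0.014388 = -0.130936/0.014388 ≈ -9.1.

μ₀ = -9.1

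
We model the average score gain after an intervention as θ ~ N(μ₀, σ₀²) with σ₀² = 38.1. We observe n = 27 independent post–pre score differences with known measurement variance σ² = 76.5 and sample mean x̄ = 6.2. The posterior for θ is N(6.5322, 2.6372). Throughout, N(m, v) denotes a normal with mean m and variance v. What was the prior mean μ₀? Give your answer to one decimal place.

With known observation variance, the Normal–Normal posterior has precision τ_n = τ₀ + n/σ² and mean μ_n = (τ₀μ₀ + (n/σ²)x̄)/τ_n.
Here τ₀ = 1/38.1 = 0.026247 and τ_data = 27/76.5 = 0.352941, so τ_n = 0.379188.
Rearranging for μ₀: μ₀ = (μ_n·τ_n − τ_data·x̄)/τ₀ = (6.5322·0.379188 − 0.352941·6.2) / 0.026247 = 0.288698/0.026247 ≈ 11.0.

μ₀ = 11.0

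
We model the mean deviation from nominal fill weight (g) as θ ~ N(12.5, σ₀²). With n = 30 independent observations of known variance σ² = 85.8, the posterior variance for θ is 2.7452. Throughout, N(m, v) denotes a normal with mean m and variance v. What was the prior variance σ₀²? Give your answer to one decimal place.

σ₀² = 68.4

Posterior precision equals prior precision plus data precision: 1/σ_n² = 1/σ₀² + n/σ².
So 1/σ₀² = 1/2.7452 − 30/85.8 = 0.364272 − 0.349650 = 0.014622.
Hence σ₀² = 1/0.014622 ≈ 68.4.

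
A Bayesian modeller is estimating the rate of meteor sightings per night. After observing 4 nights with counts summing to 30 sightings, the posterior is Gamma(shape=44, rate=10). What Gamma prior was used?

Gamma(shape=14, rate=6)

Gamma–Poisson conjugacy: posterior shape = α + Σxᵢ, posterior rate = β + n.
So α = 44 − 30 = 14 and β = 10 − 4 = 6.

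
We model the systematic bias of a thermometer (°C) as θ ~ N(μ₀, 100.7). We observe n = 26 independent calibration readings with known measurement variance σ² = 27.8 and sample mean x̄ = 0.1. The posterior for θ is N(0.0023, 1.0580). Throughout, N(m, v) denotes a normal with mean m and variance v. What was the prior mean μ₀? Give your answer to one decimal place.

With known observation variance, the Normal–Normal posterior has precision τ_n = τ₀ + n/σ² and mean μ_n = (τ₀μ₀ + (n/σ²)x̄)/τ_n.
Here τ₀ = 1/100.7 = 0.009930 and τ_data = 26/27.8 = 0.935252, so τ_n = 0.945182.
Rearranging for μ₀: μ₀ = (μ_n·τ_n − τ_data·x̄)/τ₀ = (0.0023·0.945182 − 0.935252·0.1) / 0.009930 = -0.091351/0.009930 ≈ -9.2.

μ₀ = -9.2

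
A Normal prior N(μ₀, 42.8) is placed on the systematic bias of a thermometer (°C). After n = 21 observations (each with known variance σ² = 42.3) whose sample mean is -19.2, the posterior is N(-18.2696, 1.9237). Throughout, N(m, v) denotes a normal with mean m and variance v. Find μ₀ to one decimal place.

μ₀ = 1.5

The posterior mean is a precision-weighted average: μ_n = (τ₀μ₀ + τ_data·x̄)/(τ₀+τ_data), with τ₀=1/σ₀² and τ_data=n/σ².
Here τ₀ = 1/42.8 = 0.023364 and τ_data = 21/42.3 = 0.496454, so τ_n = 0.519818.
Rearranging for μ₀: μ₀ = (μ_n·τ_n − τ_data·x̄)/τ₀ = (-18.2696·0.519818 − 0.496454·-19.2) / 0.023364 = 0.035050/0.023364 ≈ 1.5.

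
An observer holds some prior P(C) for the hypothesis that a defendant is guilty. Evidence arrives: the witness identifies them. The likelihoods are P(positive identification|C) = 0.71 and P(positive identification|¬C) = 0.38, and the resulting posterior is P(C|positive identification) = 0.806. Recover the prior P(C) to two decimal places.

P(C) = 0.69

Bayes' rule in odds form gives O(C|E) = O(C)·[P(E|C)/P(E|¬C)], hence O(C) = O(C|E)/LR.
Posterior odds = 0.806/(1−0.806) = 4.1546. LR = 0.71/0.38 = 1.8684.
Prior odds = 4.1546/1.8684 = 2.2236, so P(C) = 2.2236/(1+2.2236) ≈ 0.69.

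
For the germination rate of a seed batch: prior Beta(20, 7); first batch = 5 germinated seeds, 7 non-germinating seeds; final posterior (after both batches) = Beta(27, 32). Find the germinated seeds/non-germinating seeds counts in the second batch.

Sequential conjugate updates are equivalent to a single update on the pooled data, so total successes = posterior α − prior α and total failures = posterior β − prior β.
Total across both batches: 27−20=7 germinated seeds, 32−7=25 non-germinating seeds.
Subtract the first batch: 7−5=2 germinated seeds and 25−7=18 non-germinating seeds.

2 germinated seeds and 18 non-germinating seeds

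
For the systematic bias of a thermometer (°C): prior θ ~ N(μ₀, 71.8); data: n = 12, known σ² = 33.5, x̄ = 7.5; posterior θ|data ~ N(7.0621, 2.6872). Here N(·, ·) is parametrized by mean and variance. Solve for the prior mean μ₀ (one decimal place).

The posterior mean is a precision-weighted average: μ_n = (τ₀μ₀ + τ_data·x̄)/(τ₀+τ_data), with τ₀=1/σ₀² and τ_data=n/σ².
Here τ₀ = 1/71.8 = 0.013928 and τ_data = 12/33.5 = 0.358209, so τ_n = 0.372137.
Rearranging for μ₀: μ₀ = (μ_n·τ_n − τ_data·x̄)/τ₀ = (7.0621·0.372137 − 0.358209·7.5) / 0.013928 = -0.058499/0.013928 ≈ -4.2.

μ₀ = -4.2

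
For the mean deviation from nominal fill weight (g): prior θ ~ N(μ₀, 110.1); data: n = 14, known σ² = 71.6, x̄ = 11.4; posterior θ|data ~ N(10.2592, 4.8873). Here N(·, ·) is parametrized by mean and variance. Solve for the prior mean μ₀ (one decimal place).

With known observation variance, the Normal–Normal posterior has precision τ_n = τ₀ + n/σ² and mean μ_n = (τ₀μ₀ + (n/σ²)x̄)/τ_n.
Here τ₀ = 1/110.1 = 0.009083 and τ_data = 14/71.6 = 0.195531, so τ_n = 0.204614.
Rearranging for μ₀: μ₀ = (μ_n·τ_n − τ_data·x̄)/τ₀ = (10.2592·0.204614 − 0.195531·11.4) / 0.009083 = -0.129877/0.009083 ≈ -14.3.

μ₀ = -14.3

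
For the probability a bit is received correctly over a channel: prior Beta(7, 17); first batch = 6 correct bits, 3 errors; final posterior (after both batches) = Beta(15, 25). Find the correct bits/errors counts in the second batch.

Because Beta–binomial updating is additive in the counts, the combined data contributed (α_post−α_prior, β_post−β_prior) successes and failures.
Total across both batches: 15−7=8 correct bits, 25−17=8 errors.
Subtract the first batch: 8−6=2 correct bits and 8−3=5 errors.

2 correct bits and 5 errors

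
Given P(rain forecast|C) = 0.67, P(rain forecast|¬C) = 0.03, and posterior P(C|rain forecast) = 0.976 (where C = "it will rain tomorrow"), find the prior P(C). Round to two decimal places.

P(C) = 0.65

In odds form, posterior odds = prior odds × likelihood ratio, so prior odds = posterior odds ÷ LR.
Posterior odds = 0.976/(1−0.976) = 40.6667. LR = 0.67/0.03 = 22.3333.
Prior odds = 40.6667/22.3333 = 1.8209, so P(C) = 1.8209/(1+1.8209) ≈ 0.65.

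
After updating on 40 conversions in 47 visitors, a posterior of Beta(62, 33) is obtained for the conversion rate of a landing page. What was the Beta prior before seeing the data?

Beta is conjugate to the binomial likelihood: posterior = Beta(α+s, β+f).
So α = 62 − 40 = 22 and β = 33 − 7 = 26.

Beta(22, 26)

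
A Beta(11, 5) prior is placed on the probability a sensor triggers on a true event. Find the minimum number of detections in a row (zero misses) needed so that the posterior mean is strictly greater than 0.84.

After k detections and 0 misses the posterior is Beta(11+k, 5), with mean (11+k)/(11+5+k).
Set (11+k)/(16+k) > 0.84 and solve: k > (0.84·16 − 11)/(1 − 0.84) = 15.250.
The smallest integer exceeding 15.250 is 16, and checking k=16: (27)/(32) = 0.8438 > 0.84.

k = 16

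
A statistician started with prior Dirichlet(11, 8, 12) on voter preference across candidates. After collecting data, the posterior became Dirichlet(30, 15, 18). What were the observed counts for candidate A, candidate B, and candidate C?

For a Dirichlet(α) prior with multinomial counts c, the posterior is Dirichlet(α + c) componentwise.
Counts are posterior − prior componentwise: 30−11=19, 15−8=7, 18−12=6.

counts (19, 7, 6)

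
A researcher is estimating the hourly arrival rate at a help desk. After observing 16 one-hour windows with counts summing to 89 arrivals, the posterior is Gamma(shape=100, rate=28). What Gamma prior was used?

Gamma–Poisson conjugacy: posterior shape = α + Σxᵢ, posterior rate = β + n.
So α = 100 − 89 = 11 and β = 28 − 16 = 12.

Gamma(shape=11, rate=12)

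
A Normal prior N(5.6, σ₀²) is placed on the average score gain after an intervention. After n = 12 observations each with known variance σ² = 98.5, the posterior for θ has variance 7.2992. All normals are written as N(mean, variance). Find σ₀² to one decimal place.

Posterior precision equals prior precision plus data precision: 1/σ_n² = 1/σ₀² + n/σ².
So 1/σ₀² = 1/7.2992 − 12/98.5 = 0.137001 − 0.121827 = 0.015174.
Hence σ₀² = 1/0.015174 ≈ 65.9.

σ₀² = 65.9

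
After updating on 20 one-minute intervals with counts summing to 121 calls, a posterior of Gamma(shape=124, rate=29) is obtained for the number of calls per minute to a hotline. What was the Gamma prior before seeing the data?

Gamma–Poisson conjugacy: posterior shape = α + Σxᵢ, posterior rate = β + n.
So α = 124 − 121 = 3 and β = 29 − 20 = 9.

Gamma(shape=3, rate=9)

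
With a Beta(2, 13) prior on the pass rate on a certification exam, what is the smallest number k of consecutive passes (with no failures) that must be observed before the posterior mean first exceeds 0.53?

After k passes and 0 failures the posterior is Beta(2+k, 13), with mean (2+k)/(2+13+k).
Set (2+k)/(15+k) > 0.53 and solve: k > (0.53·15 − 2)/(1 − 0.53) = 12.660.
The smallest integer exceeding 12.660 is 13, and checking k=13: (15)/(28) = 0.5357 > 0.53.

k = 13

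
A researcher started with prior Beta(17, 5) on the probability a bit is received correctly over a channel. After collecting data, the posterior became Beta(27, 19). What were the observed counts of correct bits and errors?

Beta is conjugate to the binomial likelihood: posterior = Beta(a+s, b+f).
Match parameters: s=27−17=10, f=19−5=14.

10 correct bits and 14 errors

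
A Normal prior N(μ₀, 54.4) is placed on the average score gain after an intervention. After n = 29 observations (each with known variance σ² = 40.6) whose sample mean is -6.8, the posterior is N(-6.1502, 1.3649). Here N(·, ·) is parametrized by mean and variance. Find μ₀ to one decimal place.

μ₀ = 19.1

The posterior mean is a precision-weighted average: μ_n = (τ₀μ₀ + τ_data·x̄)/(τ₀+τ_data), with τ₀=1/σ₀² and τ_data=n/σ².
Here τ₀ = 1/54.4 = 0.018382 and τ_data = 29/40.6 = 0.714286, so τ_n = 0.732668.
Rearranging for μ₀: μ₀ = (μ_n·τ_n − τ_data·x̄)/τ₀ = (-6.1502·0.732668 − 0.714286·-6.8) / 0.018382 = 0.351090/0.018382 ≈ 19.1.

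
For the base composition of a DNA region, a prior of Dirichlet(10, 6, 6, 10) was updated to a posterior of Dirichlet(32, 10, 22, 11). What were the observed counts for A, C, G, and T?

For a Dirichlet(α) prior with multinomial counts c, the posterior is Dirichlet(α + c) componentwise.
Counts are posterior − prior componentwise: 32−10=22, 10−6=4, 22−6=16, 11−10=1.

counts (22, 4, 16, 1)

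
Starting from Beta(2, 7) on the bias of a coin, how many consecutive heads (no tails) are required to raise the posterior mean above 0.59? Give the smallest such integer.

After k heads and 0 tails the posterior is Beta(2+k, 7), with mean (2+k)/(2+7+k).
Set (2+k)/(9+k) > 0.59 and solve: k > (0.59·9 − 2)/(1 − 0.59) = 8.073.
The smallest integer exceeding 8.073 is 9.

k = 9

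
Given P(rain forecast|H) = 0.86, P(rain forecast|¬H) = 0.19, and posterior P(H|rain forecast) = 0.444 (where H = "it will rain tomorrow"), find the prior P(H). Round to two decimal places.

In odds form, posterior odds = prior odds × likelihood ratio, so prior odds = posterior odds ÷ LR.
Posterior odds = 0.444/(1−0.444) = 0.7986. LR = 0.86/0.19 = 4.5263.
Prior odds = 0.7986/4.5263 = 0.1764, so P(H) = 0.1764/(1+0.1764) ≈ 0.15.

P(H) = 0.15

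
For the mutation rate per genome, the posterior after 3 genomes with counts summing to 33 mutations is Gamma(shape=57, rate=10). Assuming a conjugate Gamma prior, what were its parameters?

Gamma(shape=24, rate=7)

Gamma–Poisson conjugacy: posterior shape = α + Σxᵢ, posterior rate = β + n.
So α = 57 − 33 = 24 and β = 10 − 3 = 7.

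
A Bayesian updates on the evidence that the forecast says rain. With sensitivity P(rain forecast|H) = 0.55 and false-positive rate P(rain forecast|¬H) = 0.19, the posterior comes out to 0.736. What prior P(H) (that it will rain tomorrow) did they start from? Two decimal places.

P(H) = 0.49

Bayes' rule in odds form gives O(H|E) = O(H)·[P(E|H)/P(E|¬H)], hence O(H) = O(H|E)/LR.
Posterior odds = 0.736/(1−0.736) = 2.7879. LR = 0.55/0.19 = 2.8947.
Prior odds = 2.7879/2.8947 = 0.9631, so P(H) = 0.9631/(1+0.9631) ≈ 0.49.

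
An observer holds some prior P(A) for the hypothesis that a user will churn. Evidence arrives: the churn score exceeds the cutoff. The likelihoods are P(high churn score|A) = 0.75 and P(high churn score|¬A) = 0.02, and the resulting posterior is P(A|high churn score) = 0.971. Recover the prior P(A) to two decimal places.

In odds form, posterior odds = prior odds × likelihood ratio, so prior odds = posterior odds ÷ LR.
Posterior odds = 0.971/(1−0.971) = 33.4828. LR = 0.75/0.02 = 37.5000.
Prior odds = 33.4828/37.5000 = 0.8929, so P(A) = 0.8929/(1+0.8929) ≈ 0.47.

P(A) = 0.47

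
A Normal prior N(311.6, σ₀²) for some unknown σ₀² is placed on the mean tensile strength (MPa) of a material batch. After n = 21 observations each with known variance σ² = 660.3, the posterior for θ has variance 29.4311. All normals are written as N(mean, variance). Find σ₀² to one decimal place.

For the Normal–Normal model with known σ², precisions add: τ_n = τ₀ + n/σ².
So 1/σ₀² = 1/29.4311 − 21/660.3 = 0.033978 − 0.031804 = 0.002174.
Hence σ₀² = 1/0.002174 ≈ 460.0.

σ₀² = 460.0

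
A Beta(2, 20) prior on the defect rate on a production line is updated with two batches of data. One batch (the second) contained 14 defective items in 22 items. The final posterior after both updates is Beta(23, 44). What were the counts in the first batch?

Sequential conjugate updates are equivalent to a single update on the pooled data, so total successes = posterior α − prior α and total failures = posterior β − prior β.
Total across both batches: 23−2=21 defective items, 44−20=24 good items.
Subtract the second batch: 21−14=7 defective items and 24−8=16 good items.

7 defective items and 16 good items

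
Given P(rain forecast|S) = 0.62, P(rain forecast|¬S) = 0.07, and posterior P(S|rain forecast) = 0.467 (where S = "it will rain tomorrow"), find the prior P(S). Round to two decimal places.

P(S) = 0.09

Bayes' rule in odds form gives O(S|E) = O(S)·[P(E|S)/P(E|¬S)], hence O(S) = O(S|E)/LR.
Posterior odds = 0.467/(1−0.467) = 0.8762. LR = 0.62/0.07 = 8.8571.
Prior odds = 0.8762/8.8571 = 0.0989, so P(S) = 0.0989/(1+0.0989) ≈ 0.09.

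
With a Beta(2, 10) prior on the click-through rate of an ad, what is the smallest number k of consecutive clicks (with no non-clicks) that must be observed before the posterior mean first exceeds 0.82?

k = 44

After k clicks and 0 non-clicks the posterior is Beta(2+k, 10), with mean (2+k)/(2+10+k).
Set (2+k)/(12+k) > 0.82 and solve: k > (0.82·12 − 2)/(1 − 0.82) = 43.556.
The smallest integer exceeding 43.556 is 44.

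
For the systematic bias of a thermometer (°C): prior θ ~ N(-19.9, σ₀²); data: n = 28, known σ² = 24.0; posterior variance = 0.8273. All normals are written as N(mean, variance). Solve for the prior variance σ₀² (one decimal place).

Posterior precision equals prior precision plus data precision: 1/σ_n² = 1/σ₀² + n/σ².
So 1/σ₀² = 1/0.8273 − 28/24.0 = 1.208751 − 1.166667 = 0.042084.
Hence σ₀² = 1/0.042084 ≈ 23.8.

σ₀² = 23.8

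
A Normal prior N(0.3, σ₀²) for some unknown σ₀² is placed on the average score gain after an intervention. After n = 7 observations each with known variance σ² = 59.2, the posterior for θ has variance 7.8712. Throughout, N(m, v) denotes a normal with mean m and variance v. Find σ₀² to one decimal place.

σ₀² = 113.6

For the Normal–Normal model with known σ², precisions add: τ_n = τ₀ + n/σ².
So 1/σ₀² = 1/7.8712 − 7/59.2 = 0.127045 − 0.118243 = 0.008802.
Hence σ₀² = 1/0.008802 ≈ 113.6.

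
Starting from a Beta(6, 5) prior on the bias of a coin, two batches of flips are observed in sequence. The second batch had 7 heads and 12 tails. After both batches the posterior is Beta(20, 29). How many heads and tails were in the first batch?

7 heads and 12 tails

Sequential conjugate updates are equivalent to a single update on the pooled data, so total successes = posterior α − prior α and total failures = posterior β − prior β.
Total across both batches: 20−6=14 heads, 29−5=24 tails.
Subtract the second batch: 14−7=7 heads and 24−12=12 tails.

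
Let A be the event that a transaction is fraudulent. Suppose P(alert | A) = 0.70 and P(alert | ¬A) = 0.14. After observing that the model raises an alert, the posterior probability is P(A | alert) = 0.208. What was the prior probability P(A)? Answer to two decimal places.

Bayes' rule in odds form gives O(A|E) = O(A)·[P(E|A)/P(E|¬A)], hence O(A) = O(A|E)/LR.
Posterior odds = 0.208/(1−0.208) = 0.2626. LR = 0.70/0.14 = 5.0000.
Prior odds = 0.2626/5.0000 = 0.0525, so P(A) = 0.0525/(1+0.0525) ≈ 0.05.

P(A) = 0.05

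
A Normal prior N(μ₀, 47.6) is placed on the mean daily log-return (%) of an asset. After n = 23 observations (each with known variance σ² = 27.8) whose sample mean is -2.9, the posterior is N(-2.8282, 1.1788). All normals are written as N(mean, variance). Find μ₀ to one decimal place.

μ₀ = 0.0

The posterior mean is a precision-weighted average: μ_n = (τ₀μ₀ + τ_data·x̄)/(τ₀+τ_data), with τ₀=1/σ₀² and τ_data=n/σ².
Here τ₀ = 1/47.6 = 0.021008 and τ_data = 23/27.8 = 0.827338, so τ_n = 0.848346.
Rearranging for μ₀: μ₀ = (μ_n·τ_n − τ_data·x̄)/τ₀ = (-2.8282·0.848346 − 0.827338·-2.9) / 0.021008 = -0.000012/0.021008 ≈ 0.0.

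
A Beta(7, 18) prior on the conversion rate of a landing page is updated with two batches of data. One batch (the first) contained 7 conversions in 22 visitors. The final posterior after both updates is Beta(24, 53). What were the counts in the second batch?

10 conversions and 20 bounces

Because Beta–binomial updating is additive in the counts, the combined data contributed (α_post−α_prior, β_post−β_prior) successes and failures.
Total across both batches: 24−7=17 conversions, 53−18=35 bounces.
Subtract the first batch: 17−7=10 conversions and 35−15=20 bounces.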